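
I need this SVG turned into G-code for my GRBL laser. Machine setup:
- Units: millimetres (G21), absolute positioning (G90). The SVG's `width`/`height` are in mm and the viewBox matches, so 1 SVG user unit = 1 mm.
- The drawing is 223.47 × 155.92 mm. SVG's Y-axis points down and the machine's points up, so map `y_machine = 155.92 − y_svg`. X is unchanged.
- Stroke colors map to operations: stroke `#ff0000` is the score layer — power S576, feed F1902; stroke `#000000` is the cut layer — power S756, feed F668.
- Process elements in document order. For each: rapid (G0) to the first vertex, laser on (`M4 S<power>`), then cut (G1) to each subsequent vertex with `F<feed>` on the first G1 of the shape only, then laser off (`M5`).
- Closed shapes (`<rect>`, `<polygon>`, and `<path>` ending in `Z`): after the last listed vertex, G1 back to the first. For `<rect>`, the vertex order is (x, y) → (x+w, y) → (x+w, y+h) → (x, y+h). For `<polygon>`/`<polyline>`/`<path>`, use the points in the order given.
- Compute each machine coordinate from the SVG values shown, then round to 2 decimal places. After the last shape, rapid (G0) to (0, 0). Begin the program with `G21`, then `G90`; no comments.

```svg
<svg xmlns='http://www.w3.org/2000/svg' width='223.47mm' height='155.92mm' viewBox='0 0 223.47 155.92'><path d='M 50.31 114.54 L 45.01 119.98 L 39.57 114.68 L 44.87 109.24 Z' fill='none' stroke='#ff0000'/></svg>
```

G21
G90
G0 X50.31 Y41.38
M4 S576
G1 X45.01 Y35.94 F1902
G1 X39.57 Y41.24
G1 X44.87 Y46.68
G1 X50.31 Y41.38
M5
G0 X0.00 Y0.00

viewBox `0 0 223.47 155.92` with mm width/height → 1 unit = 1 mm. Flip: y_m = 155.92 − y_svg.

**Shape 1** — `<path>` regular polygon, stroke `#ff0000` → score (S576, F1902). Machine vertices: (50.31,41.38) → (45.01,35.94) → (39.57,41.24) → (44.87,46.68) → (50.31,41.38). Closed: final G1 returns to the first vertex.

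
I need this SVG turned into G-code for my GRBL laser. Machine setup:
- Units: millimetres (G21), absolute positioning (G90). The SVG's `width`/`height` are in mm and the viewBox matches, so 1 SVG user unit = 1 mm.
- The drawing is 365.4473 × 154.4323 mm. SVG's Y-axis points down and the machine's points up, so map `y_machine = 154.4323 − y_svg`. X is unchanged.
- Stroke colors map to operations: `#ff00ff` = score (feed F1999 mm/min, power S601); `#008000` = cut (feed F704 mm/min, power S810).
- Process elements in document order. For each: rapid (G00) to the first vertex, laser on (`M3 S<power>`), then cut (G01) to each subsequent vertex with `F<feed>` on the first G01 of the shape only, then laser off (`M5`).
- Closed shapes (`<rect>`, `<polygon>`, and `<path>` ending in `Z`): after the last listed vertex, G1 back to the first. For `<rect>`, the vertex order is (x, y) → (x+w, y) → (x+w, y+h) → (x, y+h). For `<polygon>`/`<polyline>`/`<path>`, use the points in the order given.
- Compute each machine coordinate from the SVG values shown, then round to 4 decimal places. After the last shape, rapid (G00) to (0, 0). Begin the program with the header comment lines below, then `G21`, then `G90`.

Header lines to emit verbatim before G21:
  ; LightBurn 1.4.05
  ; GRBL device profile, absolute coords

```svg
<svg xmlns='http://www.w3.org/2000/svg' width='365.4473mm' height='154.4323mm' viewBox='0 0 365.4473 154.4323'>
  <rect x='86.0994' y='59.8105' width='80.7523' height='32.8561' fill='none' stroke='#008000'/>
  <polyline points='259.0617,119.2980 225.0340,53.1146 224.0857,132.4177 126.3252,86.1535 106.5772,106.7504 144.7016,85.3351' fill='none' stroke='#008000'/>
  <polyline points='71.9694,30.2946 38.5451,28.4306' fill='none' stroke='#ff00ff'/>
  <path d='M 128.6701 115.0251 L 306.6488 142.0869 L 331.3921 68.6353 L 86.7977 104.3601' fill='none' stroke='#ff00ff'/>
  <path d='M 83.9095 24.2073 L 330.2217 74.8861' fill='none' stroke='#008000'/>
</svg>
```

; LightBurn 1.4.05
; GRBL device profile, absolute coords
G21
G90
G00 X86.0994 Y94.6218
M3 S810
G01 X166.8517 Y94.6218 F704
G01 X166.8517 Y61.7657
G01 X86.0994 Y61.7657
G01 X86.0994 Y94.6218
M5
G00 X259.0617 Y35.1343
M3 S810
G01 X225.0340 Y101.3177 F704
G01 X224.0857 Y22.0146
G01 X126.3252 Y68.2788
G01 X106.5772 Y47.6819
G01 X144.7016 Y69.0972
M5
G00 X71.9694 Y124.1377
M3 S601
G01 X38.5451 Y126.0017 F1999
M5
G00 X128.6701 Y39.4072
M3 S601
G01 X306.6488 Y12.3454 F1999
G01 X331.3921 Y85.7970
G01 X86.7977 Y50.0722
M5
G00 X83.9095 Y130.2250
M3 S810
G01 X330.2217 Y79.5462 F704
M5
G00 X0.0000 Y0.0000

Since the viewBox matches the mm dimensions, user units are millimetres directly. The only transform is the Y-flip y_m = 154.4323 − y_svg.

Shape 1 is a rectangle drawn with `<rect>`. Its stroke #008000 means cut at S810, F704. After flipping Y the toolpath is (86.0994,94.6218) → (166.8517,94.6218) → (166.8517,61.7657) → (86.0994,61.7657) → (86.0994,94.6218), returning to the start.

Shape 2 is a open polyline drawn with `<polyline>`. Its stroke #008000 means cut at S810, F704. After flipping Y the toolpath is (259.0617,35.1343) → (225.0340,101.3177) → (224.0857,22.0146) → (126.3252,68.2788) → (106.5772,47.6819) → (144.7016,69.0972).

Shape 3 is a line segment drawn with `<polyline>`. Its stroke #ff00ff means score at S601, F1999. After flipping Y the toolpath is (71.9694,124.1377) → (38.5451,126.0017).

Shape 4 is a open polyline drawn with `<path>`. Its stroke #ff00ff means score at S601, F1999. After flipping Y the toolpath is (128.6701,39.4072) → (306.6488,12.3454) → (331.3921,85.7970) → (86.7977,50.0722).

Shape 5 is a line segment drawn with `<path>`. Its stroke #008000 means cut at S810, F704. After flipping Y the toolpath is (83.9095,130.2250) → (330.2217,79.5462).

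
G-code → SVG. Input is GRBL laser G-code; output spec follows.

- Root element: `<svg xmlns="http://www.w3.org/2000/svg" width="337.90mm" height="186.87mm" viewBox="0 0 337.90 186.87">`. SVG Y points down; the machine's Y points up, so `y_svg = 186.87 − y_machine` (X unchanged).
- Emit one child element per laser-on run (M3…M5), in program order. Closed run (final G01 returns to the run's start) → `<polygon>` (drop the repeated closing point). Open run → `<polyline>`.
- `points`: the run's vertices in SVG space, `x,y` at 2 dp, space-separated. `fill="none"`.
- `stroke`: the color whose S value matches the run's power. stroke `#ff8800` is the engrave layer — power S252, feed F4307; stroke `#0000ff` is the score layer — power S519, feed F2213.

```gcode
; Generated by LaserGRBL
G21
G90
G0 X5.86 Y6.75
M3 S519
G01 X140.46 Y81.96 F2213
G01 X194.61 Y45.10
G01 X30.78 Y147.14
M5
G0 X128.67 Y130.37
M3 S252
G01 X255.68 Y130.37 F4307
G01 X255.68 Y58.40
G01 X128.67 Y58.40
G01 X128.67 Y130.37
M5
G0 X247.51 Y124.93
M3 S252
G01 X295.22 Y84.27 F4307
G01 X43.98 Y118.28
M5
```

y_svg = 186.87 − y_m.

[1] S519→`#0000ff` (score); open run; points: 5.86,180.12 140.46,104.91 194.61,141.77 30.78,39.73

[2] S252→`#ff8800` (engrave); closed run; points: 128.67,56.50 255.68,56.50 255.68,128.47 128.67,128.47

[3] S252→`#ff8800` (engrave); open run; points: 247.51,61.94 295.22,102.60 43.98,68.59

<svg xmlns="http://www.w3.org/2000/svg" width="337.90mm" height="186.87mm" viewBox="0 0 337.90 186.87">
  <polyline points="5.86,180.12 140.46,104.91 194.61,141.77 30.78,39.73" fill="none" stroke="#0000ff"/>
  <polygon points="128.67,56.50 255.68,56.50 255.68,128.47 128.67,128.47" fill="none" stroke="#ff8800"/>
  <polyline points="247.51,61.94 295.22,102.60 43.98,68.59" fill="none" stroke="#ff8800"/>
</svg>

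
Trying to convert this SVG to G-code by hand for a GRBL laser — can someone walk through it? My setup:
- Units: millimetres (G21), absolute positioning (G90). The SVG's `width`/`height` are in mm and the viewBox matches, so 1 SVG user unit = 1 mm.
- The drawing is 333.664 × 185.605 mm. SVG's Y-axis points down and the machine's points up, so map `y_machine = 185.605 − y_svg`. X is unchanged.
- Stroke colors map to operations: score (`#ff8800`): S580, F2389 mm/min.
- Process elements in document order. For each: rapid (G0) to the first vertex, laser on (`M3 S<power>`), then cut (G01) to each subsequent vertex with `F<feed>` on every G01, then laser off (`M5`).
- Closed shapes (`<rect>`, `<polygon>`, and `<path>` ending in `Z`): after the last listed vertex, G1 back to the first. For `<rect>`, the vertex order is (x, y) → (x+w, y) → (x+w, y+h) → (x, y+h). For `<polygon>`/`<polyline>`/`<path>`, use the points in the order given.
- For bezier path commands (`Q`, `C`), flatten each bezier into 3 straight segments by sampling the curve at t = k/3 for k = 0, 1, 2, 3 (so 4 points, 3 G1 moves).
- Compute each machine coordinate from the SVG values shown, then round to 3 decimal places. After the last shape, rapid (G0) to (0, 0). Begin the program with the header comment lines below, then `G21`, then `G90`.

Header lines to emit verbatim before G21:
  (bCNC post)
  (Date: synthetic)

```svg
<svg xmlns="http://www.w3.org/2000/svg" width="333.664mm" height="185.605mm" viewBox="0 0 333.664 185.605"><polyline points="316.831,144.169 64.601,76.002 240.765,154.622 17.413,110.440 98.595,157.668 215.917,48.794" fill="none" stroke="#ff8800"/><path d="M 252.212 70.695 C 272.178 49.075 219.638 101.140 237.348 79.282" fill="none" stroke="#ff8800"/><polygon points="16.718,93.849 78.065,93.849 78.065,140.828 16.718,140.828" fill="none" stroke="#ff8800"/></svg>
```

viewBox `0 0 333.664 185.605` with mm width/height → 1 unit = 1 mm. Flip: y_m = 185.605 − y_svg.

**Shape 1** — `<polyline>` open polyline, stroke `#ff8800` → score (S580, F2389). Machine vertices: (316.831,41.436) → (64.601,109.603) → (240.765,30.983) → (17.413,75.165) → (98.595,27.937) → (215.917,136.811). Open path.

**Shape 2** — `<path>` cubic bezier, stroke `#ff8800` → score (S580, F2389). Control points (SVG): P0=(252.212,70.695), P1=(272.178,49.075), P2=(219.638,101.140), P3=(237.348,79.282); sampled at t=k/3. Machine vertices: (252.212,114.910) → (253.297,117.435) → (237.767,103.639) → (237.348,106.323). Open path.

**Shape 3** — `<polygon>` rectangle, stroke `#ff8800` → score (S580, F2389). Machine vertices: (16.718,91.756) → (78.065,91.756) → (78.065,44.777) → (16.718,44.777) → (16.718,91.756). Closed: final G1 returns to the first vertex.

(bCNC post)
(Date: synthetic)
G21
G90
G0 X316.831 Y41.436
M3 S580
G01 X64.601 Y109.603 F2389
G01 X240.765 Y30.983 F2389
G01 X17.413 Y75.165 F2389
G01 X98.595 Y27.937 F2389
G01 X215.917 Y136.811 F2389
M5
G0 X252.212 Y114.910
M3 S580
G01 X253.297 Y117.435 F2389
G01 X237.767 Y103.639 F2389
G01 X237.348 Y106.323 F2389
M5
G0 X16.718 Y91.756
M3 S580
G01 X78.065 Y91.756 F2389
G01 X78.065 Y44.777 F2389
G01 X16.718 Y44.777 F2389
G01 X16.718 Y91.756 F2389
M5
G0 X0.000 Y0.000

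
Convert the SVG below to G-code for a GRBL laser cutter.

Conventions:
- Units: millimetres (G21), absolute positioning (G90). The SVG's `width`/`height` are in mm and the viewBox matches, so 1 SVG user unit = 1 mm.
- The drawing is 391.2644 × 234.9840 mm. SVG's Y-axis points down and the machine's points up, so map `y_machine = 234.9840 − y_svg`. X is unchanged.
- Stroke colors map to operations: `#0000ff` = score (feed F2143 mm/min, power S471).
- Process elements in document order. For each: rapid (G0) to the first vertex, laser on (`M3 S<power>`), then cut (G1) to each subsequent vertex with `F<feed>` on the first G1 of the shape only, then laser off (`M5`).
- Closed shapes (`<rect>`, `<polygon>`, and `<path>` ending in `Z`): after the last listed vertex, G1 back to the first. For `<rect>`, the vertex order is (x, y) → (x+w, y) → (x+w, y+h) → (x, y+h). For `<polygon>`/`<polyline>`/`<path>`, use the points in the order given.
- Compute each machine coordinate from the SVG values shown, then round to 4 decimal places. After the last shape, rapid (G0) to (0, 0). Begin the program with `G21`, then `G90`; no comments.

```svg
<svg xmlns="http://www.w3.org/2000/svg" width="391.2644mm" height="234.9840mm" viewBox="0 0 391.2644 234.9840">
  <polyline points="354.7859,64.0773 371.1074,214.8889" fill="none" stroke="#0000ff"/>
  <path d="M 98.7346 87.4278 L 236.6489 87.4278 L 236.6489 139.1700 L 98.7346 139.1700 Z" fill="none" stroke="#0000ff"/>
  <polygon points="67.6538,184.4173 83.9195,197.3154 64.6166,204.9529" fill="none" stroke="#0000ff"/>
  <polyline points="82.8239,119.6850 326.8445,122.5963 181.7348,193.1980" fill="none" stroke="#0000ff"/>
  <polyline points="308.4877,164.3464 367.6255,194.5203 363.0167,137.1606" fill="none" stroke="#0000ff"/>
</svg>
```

G21
G90
G0 X354.7859 Y170.9067
M3 S471
G1 X371.1074 Y20.0951 F2143
M5
G0 X98.7346 Y147.5562
M3 S471
G1 X236.6489 Y147.5562 F2143
G1 X236.6489 Y95.8140
G1 X98.7346 Y95.8140
G1 X98.7346 Y147.5562
M5
G0 X67.6538 Y50.5667
M3 S471
G1 X83.9195 Y37.6686 F2143
G1 X64.6166 Y30.0311
G1 X67.6538 Y50.5667
M5
G0 X82.8239 Y115.2990
M3 S471
G1 X326.8445 Y112.3877 F2143
G1 X181.7348 Y41.7860
M5
G0 X308.4877 Y70.6376
M3 S471
G1 X367.6255 Y40.4637 F2143
G1 X363.0167 Y97.8234
M5
G0 X0.0000 Y0.0000

viewBox `0 0 391.2644 234.9840` with mm width/height → 1 unit = 1 mm. Flip: y_m = 234.9840 − y_svg.

**Shape 1** — `<polyline>` line segment, stroke `#0000ff` → score (S471, F2143). Machine vertices: (354.7859,170.9067) → (371.1074,20.0951). Open path.

**Shape 2** — `<path>` rectangle, stroke `#0000ff` → score (S471, F2143). Machine vertices: (98.7346,147.5562) → (236.6489,147.5562) → (236.6489,95.8140) → (98.7346,95.8140) → (98.7346,147.5562). Closed: final G1 returns to the first vertex.

**Shape 3** — `<polygon>` regular polygon, stroke `#0000ff` → score (S471, F2143). Machine vertices: (67.6538,50.5667) → (83.9195,37.6686) → (64.6166,30.0311) → (67.6538,50.5667). Closed: final G1 returns to the first vertex.

**Shape 4** — `<polyline>` open polyline, stroke `#0000ff` → score (S471, F2143). Machine vertices: (82.8239,115.2990) → (326.8445,112.3877) → (181.7348,41.7860). Open path.

**Shape 5** — `<polyline>` open polyline, stroke `#0000ff` → score (S471, F2143). Machine vertices: (308.4877,70.6376) → (367.6255,40.4637) → (363.0167,97.8234). Open path.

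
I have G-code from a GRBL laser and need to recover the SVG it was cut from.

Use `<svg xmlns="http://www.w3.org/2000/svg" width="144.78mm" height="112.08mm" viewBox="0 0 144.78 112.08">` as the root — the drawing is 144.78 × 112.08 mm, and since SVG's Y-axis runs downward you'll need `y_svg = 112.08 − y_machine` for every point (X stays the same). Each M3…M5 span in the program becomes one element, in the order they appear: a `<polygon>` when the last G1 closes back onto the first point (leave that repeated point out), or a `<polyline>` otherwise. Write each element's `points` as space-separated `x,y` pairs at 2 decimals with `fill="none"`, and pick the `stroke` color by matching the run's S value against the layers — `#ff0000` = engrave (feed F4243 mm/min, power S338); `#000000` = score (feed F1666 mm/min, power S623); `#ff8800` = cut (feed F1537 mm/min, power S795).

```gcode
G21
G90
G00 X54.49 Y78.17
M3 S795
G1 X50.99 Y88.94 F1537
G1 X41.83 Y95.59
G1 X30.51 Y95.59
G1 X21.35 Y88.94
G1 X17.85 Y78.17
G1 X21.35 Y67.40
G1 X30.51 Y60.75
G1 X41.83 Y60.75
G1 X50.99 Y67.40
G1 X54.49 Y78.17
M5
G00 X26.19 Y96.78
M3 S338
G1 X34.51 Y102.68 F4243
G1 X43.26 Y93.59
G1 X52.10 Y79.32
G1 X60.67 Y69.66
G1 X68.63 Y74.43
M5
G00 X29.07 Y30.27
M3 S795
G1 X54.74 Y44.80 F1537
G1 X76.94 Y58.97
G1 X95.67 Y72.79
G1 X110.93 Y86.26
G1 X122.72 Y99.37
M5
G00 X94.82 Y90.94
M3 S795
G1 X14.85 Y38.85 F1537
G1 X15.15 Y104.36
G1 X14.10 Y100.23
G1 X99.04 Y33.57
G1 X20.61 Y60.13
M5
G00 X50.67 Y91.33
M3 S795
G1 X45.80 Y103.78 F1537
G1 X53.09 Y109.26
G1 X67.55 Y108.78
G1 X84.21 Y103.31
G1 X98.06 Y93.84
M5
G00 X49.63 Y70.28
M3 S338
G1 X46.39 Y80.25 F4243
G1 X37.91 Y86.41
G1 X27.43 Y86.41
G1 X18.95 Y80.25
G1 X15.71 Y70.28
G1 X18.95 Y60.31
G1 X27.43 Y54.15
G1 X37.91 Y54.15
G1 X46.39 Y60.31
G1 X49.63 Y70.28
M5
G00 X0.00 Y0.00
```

Each laser-on run becomes one SVG element. Flip Y back into SVG space with y_svg = 112.08 − y_machine.

Run 1: the run's S795 means `#ff8800` (cut). The run returns to its start, so emit a `<polygon>` with points (Y-flipped): 54.49,33.91 50.99,23.14 41.83,16.49 30.51,16.49 21.35,23.14 17.85,33.91 21.35,44.68 30.51,51.33 41.83,51.33 50.99,44.68.

Run 2: power S338 maps to stroke `#ff0000` (engrave). The run is open, so emit a `<polyline>` with points (Y-flipped): 26.19,15.30 34.51,9.40 43.26,18.49 52.10,32.76 60.67,42.42 68.63,37.65.

Run 3: power S795 maps to stroke `#ff8800` (cut). The run is open, so emit a `<polyline>` with points (Y-flipped): 29.07,81.81 54.74,67.28 76.94,53.11 95.67,39.29 110.93,25.82 122.72,12.71.

Run 4: the run's S795 means `#ff8800` (cut). The run is open, so emit a `<polyline>` with points (Y-flipped): 94.82,21.14 14.85,73.23 15.15,7.72 14.10,11.85 99.04,78.51 20.61,51.95.

Run 5: the run's S795 means `#ff8800` (cut). The run is open, so emit a `<polyline>` with points (Y-flipped): 50.67,20.75 45.80,8.30 53.09,2.82 67.55,3.30 84.21,8.77 98.06,18.24.

Run 6: S338 ⇒ engrave layer `#ff0000`. The run returns to its start, so emit a `<polygon>` with points (Y-flipped): 49.63,41.80 46.39,31.83 37.91,25.67 27.43,25.67 18.95,31.83 15.71,41.80 18.95,51.77 27.43,57.93 37.91,57.93 46.39,51.77.

<svg xmlns="http://www.w3.org/2000/svg" width="144.78mm" height="112.08mm" viewBox="0 0 144.78 112.08">
  <polygon points="54.49,33.91 50.99,23.14 41.83,16.49 30.51,16.49 21.35,23.14 17.85,33.91 21.35,44.68 30.51,51.33 41.83,51.33 50.99,44.68" fill="none" stroke="#ff8800"/>
  <polyline points="26.19,15.30 34.51,9.40 43.26,18.49 52.10,32.76 60.67,42.42 68.63,37.65" fill="none" stroke="#ff0000"/>
  <polyline points="29.07,81.81 54.74,67.28 76.94,53.11 95.67,39.29 110.93,25.82 122.72,12.71" fill="none" stroke="#ff8800"/>
  <polyline points="94.82,21.14 14.85,73.23 15.15,7.72 14.10,11.85 99.04,78.51 20.61,51.95" fill="none" stroke="#ff8800"/>
  <polyline points="50.67,20.75 45.80,8.30 53.09,2.82 67.55,3.30 84.21,8.77 98.06,18.24" fill="none" stroke="#ff8800"/>
  <polygon points="49.63,41.80 46.39,31.83 37.91,25.67 27.43,25.67 18.95,31.83 15.71,41.80 18.95,51.77 27.43,57.93 37.91,57.93 46.39,51.77" fill="none" stroke="#ff0000"/>
</svg>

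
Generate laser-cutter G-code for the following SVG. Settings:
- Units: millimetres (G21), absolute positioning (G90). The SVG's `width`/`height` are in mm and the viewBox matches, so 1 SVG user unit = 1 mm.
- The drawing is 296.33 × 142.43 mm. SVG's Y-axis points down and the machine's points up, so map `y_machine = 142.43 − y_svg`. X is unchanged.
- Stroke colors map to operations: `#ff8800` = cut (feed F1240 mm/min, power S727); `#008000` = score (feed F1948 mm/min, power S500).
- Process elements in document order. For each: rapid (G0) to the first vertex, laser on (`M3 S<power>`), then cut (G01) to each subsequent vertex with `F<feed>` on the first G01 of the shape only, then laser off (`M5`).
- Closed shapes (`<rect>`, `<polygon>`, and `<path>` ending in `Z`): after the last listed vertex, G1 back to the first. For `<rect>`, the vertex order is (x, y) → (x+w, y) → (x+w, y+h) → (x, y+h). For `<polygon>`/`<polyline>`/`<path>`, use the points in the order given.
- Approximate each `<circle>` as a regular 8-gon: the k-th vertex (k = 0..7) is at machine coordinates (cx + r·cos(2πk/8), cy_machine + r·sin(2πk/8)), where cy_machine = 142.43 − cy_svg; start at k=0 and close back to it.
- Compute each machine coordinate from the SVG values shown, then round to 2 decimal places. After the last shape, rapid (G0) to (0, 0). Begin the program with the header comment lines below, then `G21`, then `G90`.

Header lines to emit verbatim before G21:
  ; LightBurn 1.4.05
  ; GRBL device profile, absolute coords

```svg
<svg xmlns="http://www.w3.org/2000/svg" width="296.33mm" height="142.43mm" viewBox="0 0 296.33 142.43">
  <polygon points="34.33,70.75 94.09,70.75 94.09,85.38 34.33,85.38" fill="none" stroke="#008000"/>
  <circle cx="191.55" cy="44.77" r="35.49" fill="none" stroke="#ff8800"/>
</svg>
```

viewBox `0 0 296.33 142.43` with mm width/height → 1 unit = 1 mm. Flip: y_m = 142.43 − y_svg.

**Shape 1** — `<polygon>` rectangle, stroke `#008000` → score (S500, F1948). Machine vertices: (34.33,71.68) → (94.09,71.68) → (94.09,57.05) → (34.33,57.05) → (34.33,71.68). Closed: final G1 returns to the first vertex.

**Shape 2** — `<circle>` circle, stroke `#ff8800` → cut (S727, F1240). Machine vertices: (227.04,97.66) → (216.65,122.76) → (191.55,133.15) → (166.45,122.76) → (156.06,97.66) → (166.45,72.56) → (191.55,62.17) → (216.65,72.56) → (227.04,97.66). Closed: final G1 returns to the first vertex.

; LightBurn 1.4.05
; GRBL device profile, absolute coords
G21
G90
G0 X34.33 Y71.68
M3 S500
G01 X94.09 Y71.68 F1948
G01 X94.09 Y57.05
G01 X34.33 Y57.05
G01 X34.33 Y71.68
M5
G0 X227.04 Y97.66
M3 S727
G01 X216.65 Y122.76 F1240
G01 X191.55 Y133.15
G01 X166.45 Y122.76
G01 X156.06 Y97.66
G01 X166.45 Y72.56
G01 X191.55 Y62.17
G01 X216.65 Y72.56
G01 X227.04 Y97.66
M5
G0 X0.00 Y0.00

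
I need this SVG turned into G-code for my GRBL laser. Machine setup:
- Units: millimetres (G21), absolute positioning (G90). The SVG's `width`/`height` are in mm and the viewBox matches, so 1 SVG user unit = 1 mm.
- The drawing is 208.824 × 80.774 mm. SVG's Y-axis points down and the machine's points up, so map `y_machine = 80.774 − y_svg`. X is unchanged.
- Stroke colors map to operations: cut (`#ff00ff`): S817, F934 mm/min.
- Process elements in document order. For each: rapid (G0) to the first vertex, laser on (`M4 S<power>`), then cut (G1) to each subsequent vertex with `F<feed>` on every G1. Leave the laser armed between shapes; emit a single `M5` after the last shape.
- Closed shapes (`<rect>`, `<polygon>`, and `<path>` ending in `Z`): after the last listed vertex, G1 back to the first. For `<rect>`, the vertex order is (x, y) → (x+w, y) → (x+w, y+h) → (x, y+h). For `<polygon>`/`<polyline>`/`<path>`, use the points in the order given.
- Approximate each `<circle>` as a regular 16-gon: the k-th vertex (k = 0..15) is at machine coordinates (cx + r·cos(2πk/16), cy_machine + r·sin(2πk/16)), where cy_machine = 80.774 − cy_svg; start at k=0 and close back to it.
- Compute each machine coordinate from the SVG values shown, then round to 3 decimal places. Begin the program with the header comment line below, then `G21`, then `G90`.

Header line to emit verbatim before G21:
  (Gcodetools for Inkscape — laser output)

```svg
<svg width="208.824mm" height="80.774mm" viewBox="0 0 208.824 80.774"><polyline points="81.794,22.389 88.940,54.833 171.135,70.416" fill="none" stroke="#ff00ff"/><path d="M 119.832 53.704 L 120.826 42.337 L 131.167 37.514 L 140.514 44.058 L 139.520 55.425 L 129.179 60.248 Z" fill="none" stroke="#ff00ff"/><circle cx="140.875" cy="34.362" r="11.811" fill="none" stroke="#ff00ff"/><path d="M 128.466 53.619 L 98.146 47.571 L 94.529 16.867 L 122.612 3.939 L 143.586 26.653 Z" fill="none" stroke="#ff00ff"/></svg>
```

viewBox `0 0 208.824 80.774` with mm width/height → 1 unit = 1 mm. Flip: y_m = 80.774 − y_svg.

**Shape 1** — `<polyline>` open polyline, stroke `#ff00ff` → cut (S817, F934). Machine vertices: (81.794,58.385) → (88.940,25.941) → (171.135,10.358). Open path.

**Shape 2** — `<path>` regular polygon, stroke `#ff00ff` → cut (S817, F934). Machine vertices: (119.832,27.070) → (120.826,38.437) → (131.167,43.260) → (140.514,36.716) → (139.520,25.349) → (129.179,20.526) → (119.832,27.070). Closed: final G1 returns to the first vertex.

**Shape 3** — `<circle>` circle, stroke `#ff00ff` → cut (S817, F934). Machine vertices: (152.686,46.412) → (151.787,50.932) → (149.227,54.764) → (145.395,57.324) → (140.875,58.223) → (136.355,57.324) → (132.523,54.764) → (129.963,50.932) → (129.064,46.412) → (129.963,41.892) → (132.523,38.060) → (136.355,35.500) → (140.875,34.601) → (145.395,35.500) → (149.227,38.060) → (151.787,41.892) → (152.686,46.412). Closed: final G1 returns to the first vertex.

**Shape 4** — `<path>` regular polygon, stroke `#ff00ff` → cut (S817, F934). Machine vertices: (128.466,27.155) → (98.146,33.203) → (94.529,63.907) → (122.612,76.835) → (143.586,54.121) → (128.466,27.155). Closed: final G1 returns to the first vertex.

(Gcodetools for Inkscape — laser output)
G21
G90
G0 X81.794 Y58.385
M4 S817
G1 X88.940 Y25.941 F934
G1 X171.135 Y10.358 F934
G0 X119.832 Y27.070
M4 S817
G1 X120.826 Y38.437 F934
G1 X131.167 Y43.260 F934
G1 X140.514 Y36.716 F934
G1 X139.520 Y25.349 F934
G1 X129.179 Y20.526 F934
G1 X119.832 Y27.070 F934
G0 X152.686 Y46.412
M4 S817
G1 X151.787 Y50.932 F934
G1 X149.227 Y54.764 F934
G1 X145.395 Y57.324 F934
G1 X140.875 Y58.223 F934
G1 X136.355 Y57.324 F934
G1 X132.523 Y54.764 F934
G1 X129.963 Y50.932 F934
G1 X129.064 Y46.412 F934
G1 X129.963 Y41.892 F934
G1 X132.523 Y38.060 F934
G1 X136.355 Y35.500 F934
G1 X140.875 Y34.601 F934
G1 X145.395 Y35.500 F934
G1 X149.227 Y38.060 F934
G1 X151.787 Y41.892 F934
G1 X152.686 Y46.412 F934
G0 X128.466 Y27.155
M4 S817
G1 X98.146 Y33.203 F934
G1 X94.529 Y63.907 F934
G1 X122.612 Y76.835 F934
G1 X143.586 Y54.121 F934
G1 X128.466 Y27.155 F934
M5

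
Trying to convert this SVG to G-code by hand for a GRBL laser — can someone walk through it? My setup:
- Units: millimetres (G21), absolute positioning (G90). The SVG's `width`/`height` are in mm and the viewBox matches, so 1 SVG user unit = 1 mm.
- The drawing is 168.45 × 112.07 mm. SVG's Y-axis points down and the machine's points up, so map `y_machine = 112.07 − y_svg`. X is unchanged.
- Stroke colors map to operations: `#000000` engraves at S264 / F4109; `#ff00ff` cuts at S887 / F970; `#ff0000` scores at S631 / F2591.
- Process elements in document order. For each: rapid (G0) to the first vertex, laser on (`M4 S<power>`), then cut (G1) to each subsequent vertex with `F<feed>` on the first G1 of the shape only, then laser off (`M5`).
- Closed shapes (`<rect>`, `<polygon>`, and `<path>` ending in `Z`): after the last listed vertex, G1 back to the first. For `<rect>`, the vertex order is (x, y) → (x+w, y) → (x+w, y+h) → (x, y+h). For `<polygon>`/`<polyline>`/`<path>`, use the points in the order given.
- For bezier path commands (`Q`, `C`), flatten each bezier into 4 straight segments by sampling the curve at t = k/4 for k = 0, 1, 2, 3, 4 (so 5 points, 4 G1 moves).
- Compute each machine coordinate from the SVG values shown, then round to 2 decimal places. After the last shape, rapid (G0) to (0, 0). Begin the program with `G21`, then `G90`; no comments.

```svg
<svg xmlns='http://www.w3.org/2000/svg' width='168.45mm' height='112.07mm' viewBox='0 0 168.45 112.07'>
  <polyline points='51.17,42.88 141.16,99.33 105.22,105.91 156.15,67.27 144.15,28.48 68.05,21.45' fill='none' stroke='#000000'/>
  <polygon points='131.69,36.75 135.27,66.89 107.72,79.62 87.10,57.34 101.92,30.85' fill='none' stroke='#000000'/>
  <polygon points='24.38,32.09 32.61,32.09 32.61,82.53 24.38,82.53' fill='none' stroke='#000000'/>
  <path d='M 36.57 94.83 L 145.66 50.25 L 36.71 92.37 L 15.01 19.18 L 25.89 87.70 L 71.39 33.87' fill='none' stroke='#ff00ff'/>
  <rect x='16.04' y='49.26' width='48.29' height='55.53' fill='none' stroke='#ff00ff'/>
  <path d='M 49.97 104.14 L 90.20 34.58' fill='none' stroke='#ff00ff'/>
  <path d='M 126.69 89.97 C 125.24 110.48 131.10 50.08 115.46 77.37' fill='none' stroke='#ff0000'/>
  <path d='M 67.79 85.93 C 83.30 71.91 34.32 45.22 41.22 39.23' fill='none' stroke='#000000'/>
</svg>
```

Since the viewBox matches the mm dimensions, user units are millimetres directly. The only transform is the Y-flip y_m = 112.07 − y_svg.

Shape 1 is a open polyline drawn with `<polyline>`. Its stroke #000000 means engrave at S264, F4109. After flipping Y the toolpath is (51.17,69.19) → (141.16,12.74) → (105.22,6.16) → (156.15,44.80) → (144.15,83.59) → (68.05,90.62).

Shape 2 is a regular polygon drawn with `<polygon>`. Its stroke #000000 means engrave at S264, F4109. After flipping Y the toolpath is (131.69,75.32) → (135.27,45.18) → (107.72,32.45) → (87.10,54.73) → (101.92,81.22) → (131.69,75.32), returning to the start.

Shape 3 is a rectangle drawn with `<polygon>`. Its stroke #000000 means engrave at S264, F4109. After flipping Y the toolpath is (24.38,79.98) → (32.61,79.98) → (32.61,29.54) → (24.38,29.54) → (24.38,79.98), returning to the start.

Shape 4 is a open polyline drawn with `<path>`. Its stroke #ff00ff means cut at S887, F970. After flipping Y the toolpath is (36.57,17.24) → (145.66,61.82) → (36.71,19.70) → (15.01,92.89) → (25.89,24.37) → (71.39,78.20).

Shape 5 is a rectangle drawn with `<rect>`. Its stroke #ff00ff means cut at S887, F970. After flipping Y the toolpath is (16.04,62.81) → (64.33,62.81) → (64.33,7.28) → (16.04,7.28) → (16.04,62.81), returning to the start.

Shape 6 is a line segment drawn with `<path>`. Its stroke #ff00ff means cut at S887, F970. After flipping Y the toolpath is (49.97,7.93) → (90.20,77.49).

Shape 7 is a cubic bezier drawn with `<path>`. Its stroke #ff0000 means score at S631, F2591. After flipping Y the toolpath is (126.69,22.10) → (126.52,19.25) → (126.40,30.94) → (123.61,41.36) → (115.46,34.70).

Shape 8 is a cubic bezier drawn with `<path>`. Its stroke #000000 means engrave at S264, F4109. After flipping Y the toolpath is (67.79,26.14) → (69.21,38.51) → (57.73,52.50) → (44.64,64.99) → (41.22,72.84).

G21
G90
G0 X51.17 Y69.19
M4 S264
G1 X141.16 Y12.74 F4109
G1 X105.22 Y6.16
G1 X156.15 Y44.80
G1 X144.15 Y83.59
G1 X68.05 Y90.62
M5
G0 X131.69 Y75.32
M4 S264
G1 X135.27 Y45.18 F4109
G1 X107.72 Y32.45
G1 X87.10 Y54.73
G1 X101.92 Y81.22
G1 X131.69 Y75.32
M5
G0 X24.38 Y79.98
M4 S264
G1 X32.61 Y79.98 F4109
G1 X32.61 Y29.54
G1 X24.38 Y29.54
G1 X24.38 Y79.98
M5
G0 X36.57 Y17.24
M4 S887
G1 X145.66 Y61.82 F970
G1 X36.71 Y19.70
G1 X15.01 Y92.89
G1 X25.89 Y24.37
G1 X71.39 Y78.20
M5
G0 X16.04 Y62.81
M4 S887
G1 X64.33 Y62.81 F970
G1 X64.33 Y7.28
G1 X16.04 Y7.28
G1 X16.04 Y62.81
M5
G0 X49.97 Y7.93
M4 S887
G1 X90.20 Y77.49 F970
M5
G0 X126.69 Y22.10
M4 S631
G1 X126.52 Y19.25 F2591
G1 X126.40 Y30.94
G1 X123.61 Y41.36
G1 X115.46 Y34.70
M5
G0 X67.79 Y26.14
M4 S264
G1 X69.21 Y38.51 F4109
G1 X57.73 Y52.50
G1 X44.64 Y64.99
G1 X41.22 Y72.84
M5
G0 X0.00 Y0.00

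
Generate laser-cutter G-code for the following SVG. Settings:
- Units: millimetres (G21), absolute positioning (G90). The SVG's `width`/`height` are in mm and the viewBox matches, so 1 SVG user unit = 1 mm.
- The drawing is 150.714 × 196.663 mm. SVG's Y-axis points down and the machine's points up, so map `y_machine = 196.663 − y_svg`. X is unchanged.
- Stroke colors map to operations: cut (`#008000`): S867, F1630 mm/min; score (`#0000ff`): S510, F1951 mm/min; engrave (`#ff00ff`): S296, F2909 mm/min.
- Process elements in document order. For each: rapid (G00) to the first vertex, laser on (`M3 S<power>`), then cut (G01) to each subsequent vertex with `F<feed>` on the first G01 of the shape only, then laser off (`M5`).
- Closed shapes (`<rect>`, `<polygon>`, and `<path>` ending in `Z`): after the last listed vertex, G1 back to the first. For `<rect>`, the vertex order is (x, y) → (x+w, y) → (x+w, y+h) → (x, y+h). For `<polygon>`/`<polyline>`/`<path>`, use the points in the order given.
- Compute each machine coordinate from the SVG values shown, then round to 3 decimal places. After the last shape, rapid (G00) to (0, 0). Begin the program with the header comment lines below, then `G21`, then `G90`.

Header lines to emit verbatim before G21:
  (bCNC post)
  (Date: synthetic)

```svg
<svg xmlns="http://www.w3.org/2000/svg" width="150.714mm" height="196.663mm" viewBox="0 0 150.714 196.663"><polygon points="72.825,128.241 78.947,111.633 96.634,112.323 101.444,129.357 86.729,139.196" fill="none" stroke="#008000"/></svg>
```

1 u = 1 mm; y_m = 196.663 − y.

[1] `<polygon>` regular polygon, #008000→cut S867 F1630: (72.825,68.422) → (78.947,85.030) → (96.634,84.340) → (101.444,67.306) → (86.729,57.467) → (72.825,68.422) (closed)

(bCNC post)
(Date: synthetic)
G21
G90
G00 X72.825 Y68.422
M3 S867
G01 X78.947 Y85.030 F1630
G01 X96.634 Y84.340
G01 X101.444 Y67.306
G01 X86.729 Y57.467
G01 X72.825 Y68.422
M5
G00 X0.000 Y0.000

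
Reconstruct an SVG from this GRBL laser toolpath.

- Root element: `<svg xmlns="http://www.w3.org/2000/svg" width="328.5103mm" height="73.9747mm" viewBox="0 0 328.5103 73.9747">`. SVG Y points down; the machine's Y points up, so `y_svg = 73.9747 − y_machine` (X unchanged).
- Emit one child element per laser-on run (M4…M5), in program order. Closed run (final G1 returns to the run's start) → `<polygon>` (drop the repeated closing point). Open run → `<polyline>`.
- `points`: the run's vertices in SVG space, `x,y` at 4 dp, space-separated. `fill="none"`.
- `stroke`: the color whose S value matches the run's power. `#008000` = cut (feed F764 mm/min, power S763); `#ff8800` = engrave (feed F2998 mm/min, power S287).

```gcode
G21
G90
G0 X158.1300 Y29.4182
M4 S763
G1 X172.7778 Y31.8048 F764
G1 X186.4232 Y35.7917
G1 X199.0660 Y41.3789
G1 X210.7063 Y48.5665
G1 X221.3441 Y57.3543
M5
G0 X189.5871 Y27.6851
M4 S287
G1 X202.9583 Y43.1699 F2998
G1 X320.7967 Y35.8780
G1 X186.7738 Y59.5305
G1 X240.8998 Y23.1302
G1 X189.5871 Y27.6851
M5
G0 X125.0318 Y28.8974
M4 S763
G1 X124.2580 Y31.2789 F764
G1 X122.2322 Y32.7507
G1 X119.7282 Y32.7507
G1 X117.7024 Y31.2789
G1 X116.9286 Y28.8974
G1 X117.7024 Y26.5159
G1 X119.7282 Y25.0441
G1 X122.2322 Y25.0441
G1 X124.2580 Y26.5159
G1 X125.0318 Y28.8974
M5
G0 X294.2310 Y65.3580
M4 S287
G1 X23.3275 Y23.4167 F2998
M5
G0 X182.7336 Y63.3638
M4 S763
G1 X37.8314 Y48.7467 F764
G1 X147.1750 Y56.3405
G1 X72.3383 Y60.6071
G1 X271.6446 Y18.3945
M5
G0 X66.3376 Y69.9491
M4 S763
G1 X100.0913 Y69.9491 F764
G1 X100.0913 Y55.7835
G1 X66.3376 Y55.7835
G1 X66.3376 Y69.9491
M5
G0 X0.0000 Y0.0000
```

Machine Y-up, SVG Y-down with viewBox height 73.9747, so y_svg = 73.9747 − y_machine; X carries over.

Run 1: the run's S763 means `#008000` (cut). The run is open, so emit a `<polyline>` with points (Y-flipped): 158.1300,44.5565 172.7778,42.1699 186.4232,38.1830 199.0660,32.5958 210.7063,25.4082 221.3441,16.6204.

Run 2: power S287 maps to stroke `#ff8800` (engrave). The run returns to its start, so emit a `<polygon>` with points (Y-flipped): 189.5871,46.2896 202.9583,30.8048 320.7967,38.0967 186.7738,14.4442 240.8998,50.8445.

Run 3: S763 ⇒ cut layer `#008000`. The run returns to its start, so emit a `<polygon>` with points (Y-flipped): 125.0318,45.0773 124.2580,42.6958 122.2322,41.2240 119.7282,41.2240 117.7024,42.6958 116.9286,45.0773 117.7024,47.4588 119.7282,48.9306 122.2322,48.9306 124.2580,47.4588.

Run 4: S287 ⇒ engrave layer `#ff8800`. The run is open, so emit a `<polyline>` with points (Y-flipped): 294.2310,8.6167 23.3275,50.5580.

Run 5: the run's S763 means `#008000` (cut). The run is open, so emit a `<polyline>` with points (Y-flipped): 182.7336,10.6109 37.8314,25.2280 147.1750,17.6342 72.3383,13.3676 271.6446,55.5802.

Run 6: the run's S763 means `#008000` (cut). The run returns to its start, so emit a `<polygon>` with points (Y-flipped): 66.3376,4.0256 100.0913,4.0256 100.0913,18.1912 66.3376,18.1912.

<svg xmlns="http://www.w3.org/2000/svg" width="328.5103mm" height="73.9747mm" viewBox="0 0 328.5103 73.9747">
  <polyline points="158.1300,44.5565 172.7778,42.1699 186.4232,38.1830 199.0660,32.5958 210.7063,25.4082 221.3441,16.6204" fill="none" stroke="#008000"/>
  <polygon points="189.5871,46.2896 202.9583,30.8048 320.7967,38.0967 186.7738,14.4442 240.8998,50.8445" fill="none" stroke="#ff8800"/>
  <polygon points="125.0318,45.0773 124.2580,42.6958 122.2322,41.2240 119.7282,41.2240 117.7024,42.6958 116.9286,45.0773 117.7024,47.4588 119.7282,48.9306 122.2322,48.9306 124.2580,47.4588" fill="none" stroke="#008000"/>
  <polyline points="294.2310,8.6167 23.3275,50.5580" fill="none" stroke="#ff8800"/>
  <polyline points="182.7336,10.6109 37.8314,25.2280 147.1750,17.6342 72.3383,13.3676 271.6446,55.5802" fill="none" stroke="#008000"/>
  <polygon points="66.3376,4.0256 100.0913,4.0256 100.0913,18.1912 66.3376,18.1912" fill="none" stroke="#008000"/>
</svg>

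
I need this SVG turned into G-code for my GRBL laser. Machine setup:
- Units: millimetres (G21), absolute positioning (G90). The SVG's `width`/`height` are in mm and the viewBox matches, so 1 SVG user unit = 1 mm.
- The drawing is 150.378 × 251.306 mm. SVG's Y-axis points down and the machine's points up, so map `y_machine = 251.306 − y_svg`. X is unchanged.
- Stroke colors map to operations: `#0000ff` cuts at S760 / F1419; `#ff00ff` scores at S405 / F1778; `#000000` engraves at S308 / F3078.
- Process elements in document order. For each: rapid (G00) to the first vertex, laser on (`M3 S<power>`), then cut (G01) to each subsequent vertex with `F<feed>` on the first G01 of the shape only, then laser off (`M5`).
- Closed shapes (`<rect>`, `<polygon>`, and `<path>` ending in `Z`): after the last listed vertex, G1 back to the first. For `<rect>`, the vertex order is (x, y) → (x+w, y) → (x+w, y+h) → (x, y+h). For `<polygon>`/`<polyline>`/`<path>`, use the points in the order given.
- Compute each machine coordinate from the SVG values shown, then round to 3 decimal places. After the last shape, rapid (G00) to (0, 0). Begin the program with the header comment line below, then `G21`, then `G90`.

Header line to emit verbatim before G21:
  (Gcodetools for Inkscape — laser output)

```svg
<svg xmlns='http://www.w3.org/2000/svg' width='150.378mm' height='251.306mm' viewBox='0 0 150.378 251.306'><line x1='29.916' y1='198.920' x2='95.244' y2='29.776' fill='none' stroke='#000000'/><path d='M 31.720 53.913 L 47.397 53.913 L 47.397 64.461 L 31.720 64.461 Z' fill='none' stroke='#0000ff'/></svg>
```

(Gcodetools for Inkscape — laser output)
G21
G90
G00 X29.916 Y52.386
M3 S308
G01 X95.244 Y221.530 F3078
M5
G00 X31.720 Y197.393
M3 S760
G01 X47.397 Y197.393 F1419
G01 X47.397 Y186.845
G01 X31.720 Y186.845
G01 X31.720 Y197.393
M5
G00 X0.000 Y0.000

viewBox `0 0 150.378 251.306` with mm width/height → 1 unit = 1 mm. Flip: y_m = 251.306 − y_svg.

**Shape 1** — `<line>` line segment, stroke `#000000` → engrave (S308, F3078). Machine vertices: (29.916,52.386) → (95.244,221.530). Open path.

**Shape 2** — `<path>` rectangle, stroke `#0000ff` → cut (S760, F1419). Machine vertices: (31.720,197.393) → (47.397,197.393) → (47.397,186.845) → (31.720,186.845) → (31.720,197.393). Closed: final G1 returns to the first vertex.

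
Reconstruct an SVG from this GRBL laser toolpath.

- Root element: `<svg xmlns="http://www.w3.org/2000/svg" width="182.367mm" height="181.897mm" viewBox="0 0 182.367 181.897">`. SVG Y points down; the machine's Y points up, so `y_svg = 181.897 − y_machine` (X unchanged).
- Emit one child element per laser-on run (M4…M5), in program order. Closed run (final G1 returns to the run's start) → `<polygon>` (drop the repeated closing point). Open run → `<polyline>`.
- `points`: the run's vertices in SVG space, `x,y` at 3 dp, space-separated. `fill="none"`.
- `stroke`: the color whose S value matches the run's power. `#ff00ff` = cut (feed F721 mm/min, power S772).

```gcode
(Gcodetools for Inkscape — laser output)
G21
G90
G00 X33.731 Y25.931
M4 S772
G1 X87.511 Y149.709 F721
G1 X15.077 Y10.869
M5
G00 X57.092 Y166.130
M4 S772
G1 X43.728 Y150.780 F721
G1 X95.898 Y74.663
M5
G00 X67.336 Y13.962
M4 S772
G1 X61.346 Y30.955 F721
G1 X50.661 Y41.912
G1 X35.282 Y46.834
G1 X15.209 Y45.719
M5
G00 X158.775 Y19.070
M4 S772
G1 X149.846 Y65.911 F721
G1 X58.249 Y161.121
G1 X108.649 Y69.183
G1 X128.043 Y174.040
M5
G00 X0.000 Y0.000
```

Machine Y-up, SVG Y-down with viewBox height 181.897, so y_svg = 181.897 − y_machine; X carries over. Every run uses S772, so all elements get stroke `#ff00ff` (cut).

Run 1: The run is open, so emit a `<polyline>` with points (Y-flipped): 33.731,155.966 87.511,32.188 15.077,171.028.

Run 2: The run is open, so emit a `<polyline>` with points (Y-flipped): 57.092,15.767 43.728,31.117 95.898,107.234.

Run 3: The run is open, so emit a `<polyline>` with points (Y-flipped): 67.336,167.935 61.346,150.942 50.661,139.985 35.282,135.063 15.209,136.178.

Run 4: The run is open, so emit a `<polyline>` with points (Y-flipped): 158.775,162.827 149.846,115.986 58.249,20.776 108.649,112.714 128.043,7.857.

<svg xmlns="http://www.w3.org/2000/svg" width="182.367mm" height="181.897mm" viewBox="0 0 182.367 181.897">
  <polyline points="33.731,155.966 87.511,32.188 15.077,171.028" fill="none" stroke="#ff00ff"/>
  <polyline points="57.092,15.767 43.728,31.117 95.898,107.234" fill="none" stroke="#ff00ff"/>
  <polyline points="67.336,167.935 61.346,150.942 50.661,139.985 35.282,135.063 15.209,136.178" fill="none" stroke="#ff00ff"/>
  <polyline points="158.775,162.827 149.846,115.986 58.249,20.776 108.649,112.714 128.043,7.857" fill="none" stroke="#ff00ff"/>
</svg>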